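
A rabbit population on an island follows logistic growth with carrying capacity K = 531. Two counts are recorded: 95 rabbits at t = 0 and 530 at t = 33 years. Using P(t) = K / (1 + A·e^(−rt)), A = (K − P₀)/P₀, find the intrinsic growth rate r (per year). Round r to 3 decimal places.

r ≈ 0.236 per year

A = (531 − 95)/95 = 4.58947
530 = 531/(1 + 4.58947·e^(−r·33)) → e^(−33r) = (1.00189 − 1)/4.58947 = 0.000411
r = −ln(0.000411)/33 = 7.79664/33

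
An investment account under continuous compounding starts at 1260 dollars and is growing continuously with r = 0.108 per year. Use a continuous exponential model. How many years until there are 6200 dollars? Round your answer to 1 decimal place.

t ≈ 14.8 years

6200 = 1260 · e^(0.108·t)
t = ln(6200/1260) / 0.108 = ln(4.92063) / 0.108 = 1.59344 / 0.108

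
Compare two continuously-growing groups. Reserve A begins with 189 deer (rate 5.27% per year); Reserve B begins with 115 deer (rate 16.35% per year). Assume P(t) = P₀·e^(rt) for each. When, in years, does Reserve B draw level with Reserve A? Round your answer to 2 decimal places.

189·e^(0.0527t) = 115·e^(0.1635t)
189/115 = e^((0.1635 − 0.0527)t) → ln(1.64348) = 0.1108·t
t = 0.49681 / 0.1108

t ≈ 4.48 years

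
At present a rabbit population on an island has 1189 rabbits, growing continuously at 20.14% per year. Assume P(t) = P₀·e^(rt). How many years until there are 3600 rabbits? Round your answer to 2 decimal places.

3600 = 1189 · e^(0.2014·t)
t = ln(3600/1189) / 0.2014 = ln(3.02775) / 0.2014 = 1.10782 / 0.2014

t ≈ 5.50 years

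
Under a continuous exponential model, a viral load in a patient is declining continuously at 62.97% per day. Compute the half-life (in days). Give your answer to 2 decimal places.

half-life ≈ 1.10 days

half-life = ln(2) / |r| = 0.69315 / 0.6297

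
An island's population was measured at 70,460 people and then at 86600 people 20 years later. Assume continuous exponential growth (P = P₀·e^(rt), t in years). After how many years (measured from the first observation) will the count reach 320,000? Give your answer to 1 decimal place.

r = ln(86600/70460) / 20 ≈ 0.010313 per year
t = ln(320000/70460) / r = 1.51328 / 0.010313 ≈ 146.739

t ≈ 146.7 years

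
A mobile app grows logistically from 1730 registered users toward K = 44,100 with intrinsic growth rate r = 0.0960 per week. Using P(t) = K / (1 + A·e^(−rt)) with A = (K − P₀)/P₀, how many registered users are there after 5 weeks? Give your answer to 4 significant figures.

A = (44100 − 1730)/1730 = 24.49133
P(5) = 44100 / (1 + 24.49133·e^(−0.096·5)) = 44100 / (1 + 24.49133·0.618783)
= 44100 / 16.15483 ≈ 2729.83

≈ 2,730 registered users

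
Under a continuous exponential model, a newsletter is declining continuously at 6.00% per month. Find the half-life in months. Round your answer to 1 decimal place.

half-life = ln(2) / |r| = 0.69315 / 0.06

half-life ≈ 11.6 months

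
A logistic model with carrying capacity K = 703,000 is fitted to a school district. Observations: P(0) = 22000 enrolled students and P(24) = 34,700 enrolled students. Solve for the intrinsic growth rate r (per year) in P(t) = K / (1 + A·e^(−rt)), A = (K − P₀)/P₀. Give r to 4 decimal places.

r ≈ 0.0198 per year

A = (703000 − 22000)/22000 = 30.95455
34700 = 703000/(1 + 30.95455·e^(−r·24)) → e^(−24r) = (20.25937 − 1)/30.95455 = 0.622182
r = −ln(0.622182)/24 = 0.47452/24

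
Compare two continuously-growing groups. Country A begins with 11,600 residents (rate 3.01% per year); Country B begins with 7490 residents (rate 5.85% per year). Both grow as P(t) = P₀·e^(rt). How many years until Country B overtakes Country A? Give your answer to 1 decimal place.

11600·e^(0.0301t) = 7490·e^(0.0585t)
11600/7490 = e^((0.0585 − 0.0301)t) → ln(1.54873) = 0.0284·t
t = 0.43744 / 0.0284

t ≈ 15.4 years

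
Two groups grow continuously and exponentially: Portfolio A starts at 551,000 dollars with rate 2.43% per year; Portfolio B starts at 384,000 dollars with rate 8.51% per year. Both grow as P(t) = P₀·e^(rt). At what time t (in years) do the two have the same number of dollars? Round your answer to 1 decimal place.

551000·e^(0.0243t) = 384000·e^(0.0851t)
551000/384000 = e^((0.0851 − 0.0243)t) → ln(1.4349) = 0.0608·t
t = 0.36109 / 0.0608

t ≈ 5.9 years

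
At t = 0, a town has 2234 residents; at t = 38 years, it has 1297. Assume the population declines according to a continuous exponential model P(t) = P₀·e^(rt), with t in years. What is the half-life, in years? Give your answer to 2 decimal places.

r = ln(1297/2234) / 38 = ln(0.58057) / 38 ≈ -0.014309 per year
half-life = ln 2 / |r| = 0.69315 / 0.014309

half-life ≈ 48.44 years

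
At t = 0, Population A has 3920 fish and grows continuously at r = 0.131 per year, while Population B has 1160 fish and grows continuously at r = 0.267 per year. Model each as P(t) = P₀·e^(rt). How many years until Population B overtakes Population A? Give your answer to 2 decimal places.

t ≈ 8.95 years

3920·e^(0.131t) = 1160·e^(0.267t)
3920/1160 = e^((0.267 − 0.131)t) → ln(3.37931) = 0.136·t
t = 1.21767 / 0.136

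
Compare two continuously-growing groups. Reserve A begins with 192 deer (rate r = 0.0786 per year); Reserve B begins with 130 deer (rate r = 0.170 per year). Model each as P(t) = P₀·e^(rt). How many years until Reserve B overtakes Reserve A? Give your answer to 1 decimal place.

192·e^(0.0786t) = 130·e^(0.17t)
192/130 = e^((0.17 − 0.0786)t) → ln(1.47692) = 0.0914·t
t = 0.38996 / 0.0914

t ≈ 4.3 years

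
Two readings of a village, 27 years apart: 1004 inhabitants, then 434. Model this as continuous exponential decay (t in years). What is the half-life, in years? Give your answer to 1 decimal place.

r = ln(434/1004) / 27 = ln(0.43227) / 27 ≈ -0.031063 per year
half-life = ln 2 / |r| = 0.69315 / 0.031063

half-life ≈ 22.3 years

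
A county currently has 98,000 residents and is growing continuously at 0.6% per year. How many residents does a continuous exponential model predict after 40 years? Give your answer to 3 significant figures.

P(40) = 98000 · e^(0.006·40) = 98000 · e^(0.24)
= 98000 · 1.27125 ≈ 124582.42

≈ 125,000 residents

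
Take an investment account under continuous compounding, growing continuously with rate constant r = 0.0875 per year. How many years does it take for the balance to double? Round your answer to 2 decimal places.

doubling time = ln(2) / |r| = 0.69315 / 0.0875

doubling time ≈ 7.92 years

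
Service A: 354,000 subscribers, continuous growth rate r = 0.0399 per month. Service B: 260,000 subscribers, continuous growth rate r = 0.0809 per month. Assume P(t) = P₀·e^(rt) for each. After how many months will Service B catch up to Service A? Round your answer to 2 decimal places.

354000·e^(0.0399t) = 260000·e^(0.0809t)
354000/260000 = e^((0.0809 − 0.0399)t) → ln(1.36154) = 0.041·t
t = 0.30862 / 0.041

t ≈ 7.53 months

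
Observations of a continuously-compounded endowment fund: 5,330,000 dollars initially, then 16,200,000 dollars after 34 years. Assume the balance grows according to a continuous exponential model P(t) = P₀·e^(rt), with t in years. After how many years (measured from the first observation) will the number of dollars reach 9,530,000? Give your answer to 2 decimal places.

t ≈ 17.77 years

r = ln(16200000/5330000) / 34 ≈ 0.032696 per year
t = ln(9530000/5330000) / r = 0.58109 / 0.032696 ≈ 17.773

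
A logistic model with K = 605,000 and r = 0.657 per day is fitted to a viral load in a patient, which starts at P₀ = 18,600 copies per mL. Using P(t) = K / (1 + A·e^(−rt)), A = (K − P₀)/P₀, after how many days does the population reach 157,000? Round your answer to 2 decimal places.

t ≈ 3.66 days

A = (605000 − 18600)/18600 = 31.52688
157000 = 605000/(1 + 31.52688·e^(−0.657t)) → 1 + 31.52688·e^(−0.657t) = 3.8535
e^(−0.657t) = 0.09051 → t = ln(11.04848)/0.657 = 2.40229/0.657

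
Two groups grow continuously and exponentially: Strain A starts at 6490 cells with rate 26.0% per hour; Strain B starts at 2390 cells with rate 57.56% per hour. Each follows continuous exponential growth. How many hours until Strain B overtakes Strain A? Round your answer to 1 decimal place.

t ≈ 3.2 hours

6490·e^(0.26t) = 2390·e^(0.5756t)
6490/2390 = e^((0.5756 − 0.26)t) → ln(2.71548) = 0.3156·t
t = 0.99897 / 0.3156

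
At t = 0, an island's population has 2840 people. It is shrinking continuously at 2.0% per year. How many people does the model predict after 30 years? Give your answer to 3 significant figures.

P(30) = 2840 · e^(-0.02·30) = 2840 · e^(-0.6)
= 2840 · 0.54881 ≈ 1558.63

≈ 1,560 people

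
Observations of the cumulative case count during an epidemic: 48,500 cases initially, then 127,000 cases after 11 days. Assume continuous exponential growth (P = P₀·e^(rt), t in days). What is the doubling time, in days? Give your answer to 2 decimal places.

r = ln(127000/48500) / 11 = ln(2.61856) / 11 ≈ 0.087511 per day
doubling time = ln 2 / |r| = 0.69315 / 0.087511

doubling time ≈ 7.92 days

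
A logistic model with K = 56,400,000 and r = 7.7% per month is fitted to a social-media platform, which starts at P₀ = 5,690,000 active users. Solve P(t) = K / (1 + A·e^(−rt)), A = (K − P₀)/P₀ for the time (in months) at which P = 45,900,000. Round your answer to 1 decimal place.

t ≈ 47.6 months

A = (56400000 − 5690000)/5690000 = 8.91213
45900000 = 56400000/(1 + 8.91213·e^(−0.077t)) → 1 + 8.91213·e^(−0.077t) = 1.22876
e^(−0.077t) = 0.025668 → t = ln(38.95872)/0.077 = 3.6625/0.077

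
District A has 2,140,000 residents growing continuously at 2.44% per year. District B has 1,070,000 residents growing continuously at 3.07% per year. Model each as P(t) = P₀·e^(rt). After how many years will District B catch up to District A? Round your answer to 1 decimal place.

t ≈ 110.0 years

2140000·e^(0.0244t) = 1070000·e^(0.0307t)
2140000/1070000 = e^((0.0307 − 0.0244)t) → ln(2) = 0.0063·t
t = 0.69315 / 0.0063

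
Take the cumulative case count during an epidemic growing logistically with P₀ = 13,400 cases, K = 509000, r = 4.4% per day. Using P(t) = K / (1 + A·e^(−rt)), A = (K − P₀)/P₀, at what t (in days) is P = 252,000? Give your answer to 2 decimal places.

t ≈ 81.61 days

A = (509000 − 13400)/13400 = 36.98507
252000 = 509000/(1 + 36.98507·e^(−0.044t)) → 1 + 36.98507·e^(−0.044t) = 2.01984
e^(−0.044t) = 0.027574 → t = ln(36.26552)/0.044 = 3.59087/0.044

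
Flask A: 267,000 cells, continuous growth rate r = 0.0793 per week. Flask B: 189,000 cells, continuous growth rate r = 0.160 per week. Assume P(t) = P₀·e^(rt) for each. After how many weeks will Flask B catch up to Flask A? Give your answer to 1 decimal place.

267000·e^(0.0793t) = 189000·e^(0.16t)
267000/189000 = e^((0.16 − 0.0793)t) → ln(1.4127) = 0.0807·t
t = 0.3455 / 0.0807

t ≈ 4.3 weeks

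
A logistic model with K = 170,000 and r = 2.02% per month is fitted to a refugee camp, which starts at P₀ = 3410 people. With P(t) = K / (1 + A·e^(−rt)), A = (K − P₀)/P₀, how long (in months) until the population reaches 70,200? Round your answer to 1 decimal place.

t ≈ 175.1 months

A = (170000 − 3410)/3410 = 48.85337
70200 = 170000/(1 + 48.85337·e^(−0.0202t)) → 1 + 48.85337·e^(−0.0202t) = 2.42165
e^(−0.0202t) = 0.0291 → t = ln(34.3638)/0.0202 = 3.537/0.0202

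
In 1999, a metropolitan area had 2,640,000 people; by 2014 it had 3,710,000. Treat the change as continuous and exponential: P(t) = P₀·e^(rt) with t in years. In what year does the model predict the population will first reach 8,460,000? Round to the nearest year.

r = ln(3710000/2640000) / 15 = 0.34025/15 ≈ 0.022684 per year
t = ln(8460000/2640000) / r = 1.16457/0.022684 ≈ 51.34 years after 1999

year 2050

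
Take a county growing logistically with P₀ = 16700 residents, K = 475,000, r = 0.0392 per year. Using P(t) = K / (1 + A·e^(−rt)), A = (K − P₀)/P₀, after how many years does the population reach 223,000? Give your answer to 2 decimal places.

t ≈ 81.37 years

A = (475000 − 16700)/16700 = 27.44311
223000 = 475000/(1 + 27.44311·e^(−0.0392t)) → 1 + 27.44311·e^(−0.0392t) = 2.13004
e^(−0.0392t) = 0.041178 → t = ln(24.28498)/0.0392 = 3.18986/0.0392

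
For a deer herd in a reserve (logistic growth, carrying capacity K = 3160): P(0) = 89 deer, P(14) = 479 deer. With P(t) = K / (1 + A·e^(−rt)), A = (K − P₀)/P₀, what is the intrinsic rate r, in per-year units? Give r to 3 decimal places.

r ≈ 0.130 per year

A = (3160 − 89)/89 = 34.50562
479 = 3160/(1 + 34.50562·e^(−r·14)) → e^(−14r) = (6.59708 − 1)/34.50562 = 0.162208
r = −ln(0.162208)/14 = 1.81888/14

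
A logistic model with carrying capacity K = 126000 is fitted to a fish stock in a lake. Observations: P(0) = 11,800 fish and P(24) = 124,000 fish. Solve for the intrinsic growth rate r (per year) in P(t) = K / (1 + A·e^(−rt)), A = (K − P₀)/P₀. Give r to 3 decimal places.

r ≈ 0.267 per year

A = (126000 − 11800)/11800 = 9.67797
124000 = 126000/(1 + 9.67797·e^(−r·24)) → e^(−24r) = (1.01613 − 1)/9.67797 = 0.001667
r = −ln(0.001667)/24 = 6.39699/24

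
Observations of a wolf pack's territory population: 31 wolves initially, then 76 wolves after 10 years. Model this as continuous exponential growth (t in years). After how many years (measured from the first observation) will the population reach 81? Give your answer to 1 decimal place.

r = ln(76/31) / 10 ≈ 0.089675 per year
t = ln(81/31) / r = 0.96046 / 0.089675 ≈ 10.711

t ≈ 10.7 years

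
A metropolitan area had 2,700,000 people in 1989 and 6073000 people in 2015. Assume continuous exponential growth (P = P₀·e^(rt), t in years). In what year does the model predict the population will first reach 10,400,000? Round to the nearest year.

year 2032

r = ln(6073000/2700000) / 26 = 0.8106/26 ≈ 0.031177 per year
t = ln(10400000/2700000) / r = 1.34855/0.031177 ≈ 43.25 years after 1989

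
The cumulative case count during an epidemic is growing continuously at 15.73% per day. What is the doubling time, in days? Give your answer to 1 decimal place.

doubling time = ln(2) / |r| = 0.69315 / 0.1573

doubling time ≈ 4.4 days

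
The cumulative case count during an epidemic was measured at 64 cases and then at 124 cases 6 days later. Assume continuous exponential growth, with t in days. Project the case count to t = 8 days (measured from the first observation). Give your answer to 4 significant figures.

≈ 154.6 cases

r = ln(124/64) / 6 ≈ 0.110233 per day
P(8) = 64 · e^(0.110233·8) = 64 · 2.4154 ≈ 154.59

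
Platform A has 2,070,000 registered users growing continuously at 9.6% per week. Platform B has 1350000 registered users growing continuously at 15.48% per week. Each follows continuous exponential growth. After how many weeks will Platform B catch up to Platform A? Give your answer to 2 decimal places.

2070000·e^(0.096t) = 1350000·e^(0.1548t)
2070000/1350000 = e^((0.1548 − 0.096)t) → ln(1.53333) = 0.0588·t
t = 0.42744 / 0.0588

t ≈ 7.27 weeks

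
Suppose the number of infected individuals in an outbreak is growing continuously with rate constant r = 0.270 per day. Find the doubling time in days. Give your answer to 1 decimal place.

doubling time = ln(2) / |r| = 0.69315 / 0.27

doubling time ≈ 2.6 days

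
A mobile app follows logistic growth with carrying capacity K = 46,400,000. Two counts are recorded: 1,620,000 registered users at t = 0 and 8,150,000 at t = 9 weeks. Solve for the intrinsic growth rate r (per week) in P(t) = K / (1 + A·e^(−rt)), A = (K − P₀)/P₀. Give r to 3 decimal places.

A = (46400000 − 1620000)/1620000 = 27.64198
8150000 = 46400000/(1 + 27.64198·e^(−r·9)) → e^(−9r) = (5.69325 − 1)/27.64198 = 0.169787
r = −ln(0.169787)/9 = 1.77321/9

r ≈ 0.197 per week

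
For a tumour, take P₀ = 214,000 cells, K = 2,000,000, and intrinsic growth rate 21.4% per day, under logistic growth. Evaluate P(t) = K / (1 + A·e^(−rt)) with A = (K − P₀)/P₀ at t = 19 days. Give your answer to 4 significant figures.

A = (2000000 − 214000)/214000 = 8.34579
P(19) = 2000000 / (1 + 8.34579·e^(−0.214·19)) = 2000000 / (1 + 8.34579·0.017146)
= 2000000 / 1.1431 ≈ 1749634.92

≈ 1,750,000 cells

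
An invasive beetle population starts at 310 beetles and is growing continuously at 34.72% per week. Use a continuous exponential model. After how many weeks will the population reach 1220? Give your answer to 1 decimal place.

t ≈ 3.9 weeks

1220 = 310 · e^(0.3472·t)
t = ln(1220/310) / 0.3472 = ln(3.93548) / 0.3472 = 1.37003 / 0.3472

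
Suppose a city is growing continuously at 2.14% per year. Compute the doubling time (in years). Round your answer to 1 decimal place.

doubling time ≈ 32.4 years

doubling time = ln(2) / |r| = 0.69315 / 0.0214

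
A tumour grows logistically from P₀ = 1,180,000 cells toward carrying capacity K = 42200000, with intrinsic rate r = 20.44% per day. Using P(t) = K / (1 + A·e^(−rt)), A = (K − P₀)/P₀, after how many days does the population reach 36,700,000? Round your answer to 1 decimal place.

t ≈ 26.6 days

A = (42200000 − 1180000)/1180000 = 34.76271
36700000 = 42200000/(1 + 34.76271·e^(−0.2044t)) → 1 + 34.76271·e^(−0.2044t) = 1.14986
e^(−0.2044t) = 0.004311 → t = ln(231.9621)/0.2044 = 5.44657/0.2044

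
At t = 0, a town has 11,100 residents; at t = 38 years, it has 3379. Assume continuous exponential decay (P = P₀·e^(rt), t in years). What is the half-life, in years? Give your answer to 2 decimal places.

r = ln(3379/11100) / 38 = ln(0.30441) / 38 ≈ -0.031299 per year
half-life = ln 2 / |r| = 0.69315 / 0.031299

half-life ≈ 22.15 years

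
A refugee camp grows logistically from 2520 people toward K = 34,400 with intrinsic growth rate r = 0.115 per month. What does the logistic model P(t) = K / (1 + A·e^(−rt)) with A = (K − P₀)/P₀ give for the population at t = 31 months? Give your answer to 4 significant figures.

A = (34400 − 2520)/2520 = 12.65079
P(31) = 34400 / (1 + 12.65079·e^(−0.115·31)) = 34400 / (1 + 12.65079·0.028297)
= 34400 / 1.35798 ≈ 25331.76

≈ 25,330 people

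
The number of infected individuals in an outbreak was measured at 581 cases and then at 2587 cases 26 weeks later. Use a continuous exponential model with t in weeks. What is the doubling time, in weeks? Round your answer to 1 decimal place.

r = ln(2587/581) / 26 = ln(4.45267) / 26 ≈ 0.057442 per week
doubling time = ln 2 / |r| = 0.69315 / 0.057442

doubling time ≈ 12.1 weeks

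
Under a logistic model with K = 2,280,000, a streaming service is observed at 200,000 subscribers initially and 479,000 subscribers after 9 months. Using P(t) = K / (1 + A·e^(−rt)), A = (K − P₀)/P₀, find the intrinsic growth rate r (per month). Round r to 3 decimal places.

A = (2280000 − 200000)/200000 = 10.4
479000 = 2280000/(1 + 10.4·e^(−r·9)) → e^(−9r) = (4.75992 − 1)/10.4 = 0.36153
r = −ln(0.36153)/9 = 1.01741/9

r ≈ 0.113 per month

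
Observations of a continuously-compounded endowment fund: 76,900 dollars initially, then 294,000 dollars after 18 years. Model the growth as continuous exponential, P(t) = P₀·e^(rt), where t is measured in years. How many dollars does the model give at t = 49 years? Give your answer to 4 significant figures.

r = ln(294000/76900) / 18 ≈ 0.074504 per year
P(49) = 76900 · e^(0.074504·49) = 76900 · 38.50165 ≈ 2960777.03

≈ 2,961,000 dollars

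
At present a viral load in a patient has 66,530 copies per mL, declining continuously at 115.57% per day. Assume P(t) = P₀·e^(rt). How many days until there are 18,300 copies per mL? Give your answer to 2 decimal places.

t ≈ 1.12 days

18300 = 66530 · e^(-1.1557·t)
t = ln(18300/66530) / -1.1557 = ln(0.27506) / -1.1557 = -1.29075 / -1.1557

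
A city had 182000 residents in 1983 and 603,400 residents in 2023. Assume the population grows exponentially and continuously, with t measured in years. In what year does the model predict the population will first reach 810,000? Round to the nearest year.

r = ln(603400/182000) / 40 = 1.19857/40 ≈ 0.029964 per year
t = ln(810000/182000) / r = 1.49303/0.029964 ≈ 49.83 years after 1983

year 2033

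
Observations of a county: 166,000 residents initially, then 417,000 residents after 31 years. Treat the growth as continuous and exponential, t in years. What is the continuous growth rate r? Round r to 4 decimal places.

417000 = 166000 · e^(r·31)
e^(31r) = 417000/166000 = 2.51205
r = ln(2.51205) / 31 = 0.9211 / 31

r ≈ 0.0297 per year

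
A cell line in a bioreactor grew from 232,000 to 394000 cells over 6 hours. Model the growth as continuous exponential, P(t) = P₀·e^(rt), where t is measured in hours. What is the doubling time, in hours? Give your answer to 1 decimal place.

r = ln(394000/232000) / 6 = ln(1.69828) / 6 ≈ 0.088269 per hour
doubling time = ln 2 / |r| = 0.69315 / 0.088269

doubling time ≈ 7.9 hours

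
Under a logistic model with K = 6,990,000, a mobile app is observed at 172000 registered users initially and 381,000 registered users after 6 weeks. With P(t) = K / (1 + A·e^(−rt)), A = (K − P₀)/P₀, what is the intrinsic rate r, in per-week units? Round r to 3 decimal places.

r ≈ 0.138 per week

A = (6990000 − 172000)/172000 = 39.63953
381000 = 6990000/(1 + 39.63953·e^(−r·6)) → e^(−6r) = (18.34646 − 1)/39.63953 = 0.437605
r = −ln(0.437605)/6 = 0.82644/6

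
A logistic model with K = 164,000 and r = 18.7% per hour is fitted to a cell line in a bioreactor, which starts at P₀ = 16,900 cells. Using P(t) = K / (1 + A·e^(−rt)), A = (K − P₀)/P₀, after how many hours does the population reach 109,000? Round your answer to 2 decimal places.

A = (164000 − 16900)/16900 = 8.70414
109000 = 164000/(1 + 8.70414·e^(−0.187t)) → 1 + 8.70414·e^(−0.187t) = 1.50459
e^(−0.187t) = 0.057971 → t = ln(17.25003)/0.187 = 2.84781/0.187

t ≈ 15.23 hours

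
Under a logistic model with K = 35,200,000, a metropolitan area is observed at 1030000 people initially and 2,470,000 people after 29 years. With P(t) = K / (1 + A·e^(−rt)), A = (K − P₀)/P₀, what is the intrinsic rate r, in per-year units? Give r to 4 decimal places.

r ≈ 0.0316 per year

A = (35200000 − 1030000)/1030000 = 33.17476
2470000 = 35200000/(1 + 33.17476·e^(−r·29)) → e^(−29r) = (14.25101 − 1)/33.17476 = 0.399431
r = −ln(0.399431)/29 = 0.91772/29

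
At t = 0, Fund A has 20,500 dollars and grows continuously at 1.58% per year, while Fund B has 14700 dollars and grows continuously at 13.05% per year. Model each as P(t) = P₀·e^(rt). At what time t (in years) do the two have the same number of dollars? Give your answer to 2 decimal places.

20500·e^(0.0158t) = 14700·e^(0.1305t)
20500/14700 = e^((0.1305 − 0.0158)t) → ln(1.39456) = 0.1147·t
t = 0.33258 / 0.1147

t ≈ 2.90 years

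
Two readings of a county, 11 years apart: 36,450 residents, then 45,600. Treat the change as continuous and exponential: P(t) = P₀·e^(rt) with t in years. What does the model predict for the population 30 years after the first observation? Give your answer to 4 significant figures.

r = ln(45600/36450) / 11 ≈ 0.020361 per year
P(30) = 36450 · e^(0.020361·30) = 36450 · 1.84194 ≈ 67138.56

≈ 67,140 residents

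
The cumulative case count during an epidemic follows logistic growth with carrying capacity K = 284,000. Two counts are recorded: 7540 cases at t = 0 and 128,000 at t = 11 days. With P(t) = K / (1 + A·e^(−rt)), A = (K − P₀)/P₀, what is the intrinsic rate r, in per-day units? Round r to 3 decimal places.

r ≈ 0.309 per day

A = (284000 − 7540)/7540 = 36.66578
128000 = 284000/(1 + 36.66578·e^(−r·11)) → e^(−11r) = (2.21875 − 1)/36.66578 = 0.033239
r = −ln(0.033239)/11 = 3.40402/11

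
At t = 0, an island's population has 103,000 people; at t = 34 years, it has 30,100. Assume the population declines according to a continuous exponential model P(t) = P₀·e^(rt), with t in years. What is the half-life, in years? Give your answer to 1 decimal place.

r = ln(30100/103000) / 34 = ln(0.29223) / 34 ≈ -0.036182 per year
half-life = ln 2 / |r| = 0.69315 / 0.036182

half-life ≈ 19.2 years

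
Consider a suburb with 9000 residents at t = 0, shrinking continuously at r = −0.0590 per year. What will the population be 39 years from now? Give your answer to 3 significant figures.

≈ 901 residents

P(39) = 9000 · e^(-0.059·39) = 9000 · e^(-2.301)
= 9000 · 0.10016 ≈ 901.43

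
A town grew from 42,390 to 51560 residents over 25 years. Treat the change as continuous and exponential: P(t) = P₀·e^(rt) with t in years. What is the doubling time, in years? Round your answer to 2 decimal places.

doubling time ≈ 88.49 years

r = ln(51560/42390) / 25 = ln(1.21632) / 25 ≈ 0.007833 per year
doubling time = ln 2 / |r| = 0.69315 / 0.007833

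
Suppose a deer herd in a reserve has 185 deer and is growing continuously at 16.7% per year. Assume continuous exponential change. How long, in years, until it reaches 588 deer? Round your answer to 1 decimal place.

588 = 185 · e^(0.167·t)
t = ln(588/185) / 0.167 = ln(3.17838) / 0.167 = 1.15637 / 0.167

t ≈ 6.9 years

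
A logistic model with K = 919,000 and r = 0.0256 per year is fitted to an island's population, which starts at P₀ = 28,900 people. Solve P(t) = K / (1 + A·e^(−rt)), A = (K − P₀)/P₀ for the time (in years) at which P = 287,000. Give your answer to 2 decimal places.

A = (919000 − 28900)/28900 = 30.79931
287000 = 919000/(1 + 30.79931·e^(−0.0256t)) → 1 + 30.79931·e^(−0.0256t) = 3.20209
e^(−0.0256t) = 0.071498 → t = ln(13.98639)/0.0256 = 2.63809/0.0256

t ≈ 103.05 years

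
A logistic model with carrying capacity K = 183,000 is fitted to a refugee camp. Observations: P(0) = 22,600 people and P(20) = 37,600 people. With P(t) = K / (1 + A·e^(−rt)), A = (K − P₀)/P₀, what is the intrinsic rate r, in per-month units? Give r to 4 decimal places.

r ≈ 0.0304 per month

A = (183000 − 22600)/22600 = 7.09735
37600 = 183000/(1 + 7.09735·e^(−r·20)) → e^(−20r) = (4.86702 − 1)/7.09735 = 0.544855
r = −ln(0.544855)/20 = 0.60724/20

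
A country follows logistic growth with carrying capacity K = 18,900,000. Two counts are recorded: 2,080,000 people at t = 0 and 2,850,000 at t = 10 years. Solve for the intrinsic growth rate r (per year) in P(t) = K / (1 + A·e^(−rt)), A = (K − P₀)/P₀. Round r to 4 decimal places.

A = (18900000 − 2080000)/2080000 = 8.08654
2850000 = 18900000/(1 + 8.08654·e^(−r·10)) → e^(−10r) = (6.63158 − 1)/8.08654 = 0.696414
r = −ln(0.696414)/10 = 0.36181/10

r ≈ 0.0362 per year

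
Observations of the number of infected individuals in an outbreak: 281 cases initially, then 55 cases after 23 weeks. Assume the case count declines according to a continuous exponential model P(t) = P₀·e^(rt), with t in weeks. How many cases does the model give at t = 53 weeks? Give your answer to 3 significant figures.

≈ 6.55 cases

r = ln(55/281) / 23 ≈ -0.070914 per week
P(53) = 281 · e^(-0.070914·53) = 281 · 0.02332 ≈ 6.55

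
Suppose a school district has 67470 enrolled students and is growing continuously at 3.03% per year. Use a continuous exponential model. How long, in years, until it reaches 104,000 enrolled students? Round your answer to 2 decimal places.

104000 = 67470 · e^(0.0303·t)
t = ln(104000/67470) / 0.0303 = ln(1.54143) / 0.0303 = 0.43271 / 0.0303

t ≈ 14.28 years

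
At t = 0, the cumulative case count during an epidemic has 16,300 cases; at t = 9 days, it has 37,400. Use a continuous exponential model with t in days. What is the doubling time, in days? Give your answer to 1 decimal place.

doubling time ≈ 7.5 days

r = ln(37400/16300) / 9 = ln(2.29448) / 9 ≈ 0.092278 per day
doubling time = ln 2 / |r| = 0.69315 / 0.092278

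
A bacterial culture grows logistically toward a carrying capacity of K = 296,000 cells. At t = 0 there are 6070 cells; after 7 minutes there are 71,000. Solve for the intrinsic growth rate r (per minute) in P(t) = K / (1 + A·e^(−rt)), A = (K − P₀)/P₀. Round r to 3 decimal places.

r ≈ 0.388 per minute

A = (296000 − 6070)/6070 = 47.76442
71000 = 296000/(1 + 47.76442·e^(−r·7)) → e^(−7r) = (4.16901 − 1)/47.76442 = 0.066347
r = −ln(0.066347)/7 = 2.71286/7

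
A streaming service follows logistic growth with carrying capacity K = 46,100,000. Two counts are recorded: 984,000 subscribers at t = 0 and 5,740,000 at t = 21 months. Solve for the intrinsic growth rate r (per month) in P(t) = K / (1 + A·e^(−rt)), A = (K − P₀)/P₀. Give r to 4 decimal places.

A = (46100000 − 984000)/984000 = 45.84959
5740000 = 46100000/(1 + 45.84959·e^(−r·21)) → e^(−21r) = (8.03136 − 1)/45.84959 = 0.153357
r = −ln(0.153357)/21 = 1.87499/21

r ≈ 0.0893 per month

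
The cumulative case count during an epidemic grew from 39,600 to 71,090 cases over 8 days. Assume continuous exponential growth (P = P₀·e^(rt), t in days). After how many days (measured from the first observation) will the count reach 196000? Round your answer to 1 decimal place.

r = ln(71090/39600) / 8 ≈ 0.07314 per day
t = ln(196000/39600) / r = 1.59929 / 0.07314 ≈ 21.866

t ≈ 21.9 days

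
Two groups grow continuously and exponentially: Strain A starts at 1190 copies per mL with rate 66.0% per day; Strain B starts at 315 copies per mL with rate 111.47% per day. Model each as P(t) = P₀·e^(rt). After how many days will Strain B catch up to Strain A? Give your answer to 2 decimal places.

t ≈ 2.92 days

1190·e^(0.66t) = 315·e^(1.1147t)
1190/315 = e^((1.1147 − 0.66)t) → ln(3.77778) = 0.4547·t
t = 1.32914 / 0.4547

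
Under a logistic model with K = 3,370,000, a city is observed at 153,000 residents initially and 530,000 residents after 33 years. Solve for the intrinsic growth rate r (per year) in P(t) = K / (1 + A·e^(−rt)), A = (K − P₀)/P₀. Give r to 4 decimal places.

A = (3370000 − 153000)/153000 = 21.02614
530000 = 3370000/(1 + 21.02614·e^(−r·33)) → e^(−33r) = (6.35849 − 1)/21.02614 = 0.254849
r = −ln(0.254849)/33 = 1.36708/33

r ≈ 0.0414 per year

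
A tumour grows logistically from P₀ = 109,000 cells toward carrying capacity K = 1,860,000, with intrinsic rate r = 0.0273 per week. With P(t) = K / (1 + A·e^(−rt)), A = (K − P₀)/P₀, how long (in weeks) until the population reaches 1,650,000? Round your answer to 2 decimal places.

t ≈ 177.22 weeks

A = (1860000 − 109000)/109000 = 16.06422
1650000 = 1860000/(1 + 16.06422·e^(−0.0273t)) → 1 + 16.06422·e^(−0.0273t) = 1.12727
e^(−0.0273t) = 0.007923 → t = ln(126.21887)/0.0273 = 4.83802/0.0273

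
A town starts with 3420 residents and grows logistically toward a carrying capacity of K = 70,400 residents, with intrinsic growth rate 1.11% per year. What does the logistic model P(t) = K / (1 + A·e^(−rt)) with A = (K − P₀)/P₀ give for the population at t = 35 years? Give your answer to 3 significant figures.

≈ 4,930 residents

A = (70400 − 3420)/3420 = 19.5848
P(35) = 70400 / (1 + 19.5848·e^(−0.0111·35)) = 70400 / (1 + 19.5848·0.678073)
= 70400 / 14.27993 ≈ 4930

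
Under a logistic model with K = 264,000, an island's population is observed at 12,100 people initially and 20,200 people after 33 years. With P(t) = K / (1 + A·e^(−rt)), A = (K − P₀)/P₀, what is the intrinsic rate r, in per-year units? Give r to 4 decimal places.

r ≈ 0.0165 per year

A = (264000 − 12100)/12100 = 20.81818
20200 = 264000/(1 + 20.81818·e^(−r·33)) → e^(−33r) = (13.06931 − 1)/20.81818 = 0.579748
r = −ln(0.579748)/33 = 0.54516/33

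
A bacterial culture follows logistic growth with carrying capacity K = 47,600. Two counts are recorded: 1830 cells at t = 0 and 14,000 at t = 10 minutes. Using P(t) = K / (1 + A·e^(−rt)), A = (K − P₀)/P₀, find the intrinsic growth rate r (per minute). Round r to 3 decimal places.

A = (47600 − 1830)/1830 = 25.01093
14000 = 47600/(1 + 25.01093·e^(−r·10)) → e^(−10r) = (3.4 − 1)/25.01093 = 0.095958
r = −ln(0.095958)/10 = 2.34384/10

r ≈ 0.234 per minute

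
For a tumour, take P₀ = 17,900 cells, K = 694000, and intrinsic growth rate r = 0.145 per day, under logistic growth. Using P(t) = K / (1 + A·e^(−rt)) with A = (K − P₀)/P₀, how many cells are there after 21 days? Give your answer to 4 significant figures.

≈ 248,100 cells

A = (694000 − 17900)/17900 = 37.77095
P(21) = 694000 / (1 + 37.77095·e^(−0.145·21)) = 694000 / (1 + 37.77095·0.047596)
= 694000 / 2.79776 ≈ 248055.77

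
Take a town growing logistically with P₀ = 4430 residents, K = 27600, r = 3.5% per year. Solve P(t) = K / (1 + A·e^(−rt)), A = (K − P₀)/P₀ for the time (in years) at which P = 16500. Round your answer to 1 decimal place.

A = (27600 − 4430)/4430 = 5.23025
16500 = 27600/(1 + 5.23025·e^(−0.035t)) → 1 + 5.23025·e^(−0.035t) = 1.67273
e^(−0.035t) = 0.128622 → t = ln(7.77469)/0.035 = 2.05087/0.035

t ≈ 58.6 years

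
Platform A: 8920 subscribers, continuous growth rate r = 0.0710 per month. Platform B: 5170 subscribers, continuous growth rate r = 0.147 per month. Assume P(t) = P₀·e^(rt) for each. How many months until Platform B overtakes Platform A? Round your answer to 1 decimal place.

8920·e^(0.071t) = 5170·e^(0.147t)
8920/5170 = e^((0.147 − 0.071)t) → ln(1.72534) = 0.076·t
t = 0.54542 / 0.076

t ≈ 7.2 months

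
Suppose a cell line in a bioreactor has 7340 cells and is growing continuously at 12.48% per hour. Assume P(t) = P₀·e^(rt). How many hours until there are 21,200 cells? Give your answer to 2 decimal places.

t ≈ 8.50 hours

21200 = 7340 · e^(0.1248·t)
t = ln(21200/7340) / 0.1248 = ln(2.88828) / 0.1248 = 1.06066 / 0.1248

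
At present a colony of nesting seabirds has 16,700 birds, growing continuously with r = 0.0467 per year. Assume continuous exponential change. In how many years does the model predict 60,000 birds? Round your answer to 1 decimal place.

t ≈ 27.4 years

60000 = 16700 · e^(0.0467·t)
t = ln(60000/16700) / 0.0467 = ln(3.59281) / 0.0467 = 1.27894 / 0.0467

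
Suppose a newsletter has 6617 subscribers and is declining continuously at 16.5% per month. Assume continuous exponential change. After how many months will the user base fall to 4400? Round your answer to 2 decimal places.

t ≈ 2.47 months

4400 = 6617 · e^(-0.165·t)
t = ln(4400/6617) / -0.165 = ln(0.66495) / -0.165 = -0.40804 / -0.165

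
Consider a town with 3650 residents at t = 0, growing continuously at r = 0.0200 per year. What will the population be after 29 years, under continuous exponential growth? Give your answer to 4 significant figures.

P(29) = 3650 · e^(0.02·29) = 3650 · e^(0.58)
= 3650 · 1.78604 ≈ 6519.04

≈ 6,519 residents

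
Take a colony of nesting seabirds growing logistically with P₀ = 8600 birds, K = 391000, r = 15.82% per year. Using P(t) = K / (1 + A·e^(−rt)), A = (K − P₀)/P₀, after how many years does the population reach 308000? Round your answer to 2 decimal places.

t ≈ 32.28 years

A = (391000 − 8600)/8600 = 44.46512
308000 = 391000/(1 + 44.46512·e^(−0.1582t)) → 1 + 44.46512·e^(−0.1582t) = 1.26948
e^(−0.1582t) = 0.00606 → t = ln(165.00308)/0.1582 = 5.10596/0.1582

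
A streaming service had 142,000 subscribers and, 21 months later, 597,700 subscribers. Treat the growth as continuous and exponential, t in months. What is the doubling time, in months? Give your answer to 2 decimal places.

doubling time ≈ 10.13 months

r = ln(597700/142000) / 21 = ln(4.20915) / 21 ≈ 0.068441 per month
doubling time = ln 2 / |r| = 0.69315 / 0.068441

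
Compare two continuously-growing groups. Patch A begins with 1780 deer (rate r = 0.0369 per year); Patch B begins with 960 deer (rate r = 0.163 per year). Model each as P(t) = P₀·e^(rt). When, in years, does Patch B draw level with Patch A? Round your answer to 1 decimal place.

1780·e^(0.0369t) = 960·e^(0.163t)
1780/960 = e^((0.163 − 0.0369)t) → ln(1.85417) = 0.1261·t
t = 0.61744 / 0.1261

t ≈ 4.9 years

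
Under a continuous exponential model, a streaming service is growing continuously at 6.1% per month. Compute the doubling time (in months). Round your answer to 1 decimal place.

doubling time ≈ 11.4 months

doubling time = ln(2) / |r| = 0.69315 / 0.061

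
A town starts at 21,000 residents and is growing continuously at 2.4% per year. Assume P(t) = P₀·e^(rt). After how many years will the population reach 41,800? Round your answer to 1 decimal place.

t ≈ 28.7 years

41800 = 21000 · e^(0.024·t)
t = ln(41800/21000) / 0.024 = ln(1.99048) / 0.024 = 0.68837 / 0.024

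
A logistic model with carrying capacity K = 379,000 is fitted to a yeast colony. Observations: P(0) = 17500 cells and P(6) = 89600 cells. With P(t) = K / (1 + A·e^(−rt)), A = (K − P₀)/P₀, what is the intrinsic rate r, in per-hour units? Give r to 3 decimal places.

r ≈ 0.309 per hour

A = (379000 − 17500)/17500 = 20.65714
89600 = 379000/(1 + 20.65714·e^(−r·6)) → e^(−6r) = (4.22991 − 1)/20.65714 = 0.156358
r = −ln(0.156358)/6 = 1.85561/6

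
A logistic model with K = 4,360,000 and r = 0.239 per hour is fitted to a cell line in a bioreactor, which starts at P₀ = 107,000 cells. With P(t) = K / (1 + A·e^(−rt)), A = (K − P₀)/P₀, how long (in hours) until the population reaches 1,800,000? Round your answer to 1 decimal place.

t ≈ 13.9 hours

A = (4360000 − 107000)/107000 = 39.74766
1800000 = 4360000/(1 + 39.74766·e^(−0.239t)) → 1 + 39.74766·e^(−0.239t) = 2.42222
e^(−0.239t) = 0.035781 → t = ln(27.94758)/0.239 = 3.33033/0.239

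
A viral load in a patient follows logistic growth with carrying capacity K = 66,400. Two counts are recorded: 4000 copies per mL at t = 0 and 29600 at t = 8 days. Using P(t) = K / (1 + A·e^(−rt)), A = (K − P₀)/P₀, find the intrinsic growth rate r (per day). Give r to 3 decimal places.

r ≈ 0.316 per day

A = (66400 − 4000)/4000 = 15.6
29600 = 66400/(1 + 15.6·e^(−r·8)) → e^(−8r) = (2.24324 − 1)/15.6 = 0.079695
r = −ln(0.079695)/8 = 2.52955/8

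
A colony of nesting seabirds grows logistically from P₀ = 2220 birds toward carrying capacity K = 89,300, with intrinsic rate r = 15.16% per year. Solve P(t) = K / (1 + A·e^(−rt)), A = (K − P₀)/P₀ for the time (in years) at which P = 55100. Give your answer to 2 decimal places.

A = (89300 − 2220)/2220 = 39.22523
55100 = 89300/(1 + 39.22523·e^(−0.1516t)) → 1 + 39.22523·e^(−0.1516t) = 1.62069
e^(−0.1516t) = 0.015824 → t = ln(63.1962)/0.1516 = 4.14624/0.1516

t ≈ 27.35 years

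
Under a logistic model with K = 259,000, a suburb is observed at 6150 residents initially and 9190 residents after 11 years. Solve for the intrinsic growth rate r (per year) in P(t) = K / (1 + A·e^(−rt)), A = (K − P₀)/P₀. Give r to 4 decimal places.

A = (259000 − 6150)/6150 = 41.11382
9190 = 259000/(1 + 41.11382·e^(−r·11)) → e^(−11r) = (28.18281 − 1)/41.11382 = 0.66116
r = −ln(0.66116)/11 = 0.41376/11

r ≈ 0.0376 per year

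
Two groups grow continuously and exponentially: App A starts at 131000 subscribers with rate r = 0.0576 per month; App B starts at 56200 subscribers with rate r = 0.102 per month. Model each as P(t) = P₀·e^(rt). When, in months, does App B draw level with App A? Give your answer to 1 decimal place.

131000·e^(0.0576t) = 56200·e^(0.102t)
131000/56200 = e^((0.102 − 0.0576)t) → ln(2.33096) = 0.0444·t
t = 0.84628 / 0.0444

t ≈ 19.1 months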